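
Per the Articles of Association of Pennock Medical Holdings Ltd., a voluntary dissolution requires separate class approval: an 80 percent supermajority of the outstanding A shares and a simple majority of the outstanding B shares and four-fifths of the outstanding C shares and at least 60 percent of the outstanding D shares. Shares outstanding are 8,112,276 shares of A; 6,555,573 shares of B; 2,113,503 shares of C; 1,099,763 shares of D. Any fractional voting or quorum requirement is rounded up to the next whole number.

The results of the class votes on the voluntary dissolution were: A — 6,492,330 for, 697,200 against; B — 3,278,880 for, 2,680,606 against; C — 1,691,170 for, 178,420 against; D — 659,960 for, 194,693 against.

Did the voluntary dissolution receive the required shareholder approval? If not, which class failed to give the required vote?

Approved — every class gave the required vote.

A: 4/5 of 8112276 = 6489820.80, rounded up to 6489821; 6,489,821 required, 6,492,330 in favor — approved.
B: a majority of 6555573 is 3277787; 3,277,787 required, 3,278,880 in favor — approved.
C: 4/5 of 2113503 = 1690802.40, rounded up to 1690803; 1,690,803 required, 1,691,170 in favor — approved.
D: 3/5 of 1099763 = 659857.80, rounded up to 659858; 659,858 required, 659,960 in favor — approved.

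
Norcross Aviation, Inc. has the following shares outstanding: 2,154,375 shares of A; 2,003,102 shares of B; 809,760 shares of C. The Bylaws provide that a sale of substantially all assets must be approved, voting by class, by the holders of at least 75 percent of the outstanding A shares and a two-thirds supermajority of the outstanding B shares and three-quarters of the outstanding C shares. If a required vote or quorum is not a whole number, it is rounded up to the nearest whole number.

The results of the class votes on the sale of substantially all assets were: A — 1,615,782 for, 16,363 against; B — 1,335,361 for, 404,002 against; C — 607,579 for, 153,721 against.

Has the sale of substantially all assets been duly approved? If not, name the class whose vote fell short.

Not approved — the B shares did not give the required vote.

A: 3/4 of 2154375 = 1615781.25, rounded up to 1615782; 1,615,782 required, 1,615,782 in favor — approved.
B: 2/3 of 2003102 = 1335401.33, rounded up to 1335402; 1,335,402 required, 1,335,361 in favor — not approved.
C: 3/4 of 809760 = 607320; 607,320 required, 607,579 in favor — approved.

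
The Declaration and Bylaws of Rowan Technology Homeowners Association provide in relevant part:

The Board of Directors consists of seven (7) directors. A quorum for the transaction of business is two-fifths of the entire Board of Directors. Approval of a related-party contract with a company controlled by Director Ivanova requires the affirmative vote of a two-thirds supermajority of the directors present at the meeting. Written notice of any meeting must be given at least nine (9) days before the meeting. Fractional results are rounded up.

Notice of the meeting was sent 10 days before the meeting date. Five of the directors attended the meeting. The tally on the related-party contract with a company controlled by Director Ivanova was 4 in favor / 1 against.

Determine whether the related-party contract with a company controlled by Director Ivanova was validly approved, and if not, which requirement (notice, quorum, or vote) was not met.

Notice: 10 days given; 9 required (10 ≥ 9). Satisfied.
Quorum: 5 present; quorum is 3. Satisfied.
Vote: the related-party contract with a company controlled by Director Ivanova requires two-thirds of the directors present (5). 2/3 of 5 = 3.33, rounded up to 4, so 4 affirmative votes are needed; 4 voted in favor. Satisfied.

Valid — all requirements satisfied.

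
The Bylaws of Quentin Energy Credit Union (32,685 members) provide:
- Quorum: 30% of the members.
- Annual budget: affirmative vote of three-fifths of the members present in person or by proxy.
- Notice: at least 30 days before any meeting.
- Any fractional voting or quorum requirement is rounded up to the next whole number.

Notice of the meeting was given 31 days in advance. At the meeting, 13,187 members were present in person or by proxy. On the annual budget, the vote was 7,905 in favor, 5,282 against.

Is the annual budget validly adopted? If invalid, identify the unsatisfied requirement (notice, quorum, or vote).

Notice: 31 days given; 30 required. Satisfied.
Quorum: 30% of 32,685 = 9,805.50, rounded up to 9,806; 13,187 present. Satisfied.
Vote: requires three-fifths of those present (13,187); 3/5 of 13187 = 7912.20, rounded up to 7913, so 7,913 needed; 7,905 in favor. Not satisfied.

Invalid — vote requirement not satisfied.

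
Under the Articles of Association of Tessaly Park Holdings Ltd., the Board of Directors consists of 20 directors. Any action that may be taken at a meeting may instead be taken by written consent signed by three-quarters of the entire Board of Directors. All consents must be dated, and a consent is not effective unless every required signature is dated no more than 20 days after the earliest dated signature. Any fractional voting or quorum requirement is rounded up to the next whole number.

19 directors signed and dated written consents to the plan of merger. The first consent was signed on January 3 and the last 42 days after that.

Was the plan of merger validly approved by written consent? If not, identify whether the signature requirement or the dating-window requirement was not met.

Not effective — dating-window requirement not satisfied.

Signatures required: three-quarters of 20 — 3/4 of 20 = 15, so 15 needed; 19 signed. Sufficient.
Dating window: the latest signature is 42 days after the earliest; the limit is 20 days. Outside the window.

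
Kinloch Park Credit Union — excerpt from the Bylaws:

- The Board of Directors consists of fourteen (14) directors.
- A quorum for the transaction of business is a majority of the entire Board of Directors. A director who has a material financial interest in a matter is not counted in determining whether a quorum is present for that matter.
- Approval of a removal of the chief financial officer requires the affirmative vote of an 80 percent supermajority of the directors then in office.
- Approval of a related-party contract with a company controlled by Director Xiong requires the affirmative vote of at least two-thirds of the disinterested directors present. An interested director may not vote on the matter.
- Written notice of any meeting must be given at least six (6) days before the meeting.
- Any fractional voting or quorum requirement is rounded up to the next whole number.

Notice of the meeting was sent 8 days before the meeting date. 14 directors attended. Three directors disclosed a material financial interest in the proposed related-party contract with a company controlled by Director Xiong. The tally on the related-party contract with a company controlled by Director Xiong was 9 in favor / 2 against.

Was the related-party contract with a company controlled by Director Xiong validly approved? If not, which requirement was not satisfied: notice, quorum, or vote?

Valid — all requirements satisfied.

Notice: 8 days given; 6 required (8 ≥ 6). Satisfied.
Quorum: 14 present, but the 3 interested directors do not count, leaving 11. Quorum is 8. Satisfied.
Vote: the related-party contract with a company controlled by Director Xiong requires two-thirds of the disinterested directors present (14 − 3 = 11). 2/3 of 11 = 7.33, rounded up to 8, so 8 affirmative votes are needed; 9 voted in favor. Satisfied.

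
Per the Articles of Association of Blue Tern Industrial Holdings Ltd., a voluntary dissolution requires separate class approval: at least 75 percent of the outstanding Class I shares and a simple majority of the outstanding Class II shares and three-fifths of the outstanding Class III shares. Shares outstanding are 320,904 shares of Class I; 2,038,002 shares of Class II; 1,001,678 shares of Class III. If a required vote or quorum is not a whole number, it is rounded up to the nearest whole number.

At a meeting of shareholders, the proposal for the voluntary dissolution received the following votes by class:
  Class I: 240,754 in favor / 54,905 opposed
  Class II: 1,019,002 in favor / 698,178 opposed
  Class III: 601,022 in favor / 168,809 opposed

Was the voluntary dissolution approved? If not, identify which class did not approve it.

Class I: 3/4 of 320904 = 240678; 240,678 required, 240,754 in favor — approved.
Class II: a majority of 2038002 is 1019002; 1,019,002 required, 1,019,002 in favor — approved.
Class III: 3/5 of 1001678 = 601006.80, rounded up to 601007; 601,007 required, 601,022 in favor — approved.

Approved — every class gave the required vote.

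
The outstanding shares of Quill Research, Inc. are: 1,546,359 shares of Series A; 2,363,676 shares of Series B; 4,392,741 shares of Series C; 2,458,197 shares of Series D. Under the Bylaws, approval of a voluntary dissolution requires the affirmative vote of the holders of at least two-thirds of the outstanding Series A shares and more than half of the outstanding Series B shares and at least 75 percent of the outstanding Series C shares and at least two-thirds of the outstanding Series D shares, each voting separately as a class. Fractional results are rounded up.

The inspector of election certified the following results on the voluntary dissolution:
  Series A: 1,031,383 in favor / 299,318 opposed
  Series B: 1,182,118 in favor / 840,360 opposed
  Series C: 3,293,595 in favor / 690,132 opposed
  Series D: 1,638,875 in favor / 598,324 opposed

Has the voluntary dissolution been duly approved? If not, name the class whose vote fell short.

Series A: 2/3 of 1546359 = 1030906; 1,030,906 required, 1,031,383 in favor — approved.
Series B: a majority of 2363676 is 1181839; 1,181,839 required, 1,182,118 in favor — approved.
Series C: 3/4 of 4392741 = 3294555.75, rounded up to 3294556; 3,294,556 required, 3,293,595 in favor — not approved.
Series D: 2/3 of 2458197 = 1638798; 1,638,798 required, 1,638,875 in favor — approved.

Not approved — the Series C shares did not give the required vote.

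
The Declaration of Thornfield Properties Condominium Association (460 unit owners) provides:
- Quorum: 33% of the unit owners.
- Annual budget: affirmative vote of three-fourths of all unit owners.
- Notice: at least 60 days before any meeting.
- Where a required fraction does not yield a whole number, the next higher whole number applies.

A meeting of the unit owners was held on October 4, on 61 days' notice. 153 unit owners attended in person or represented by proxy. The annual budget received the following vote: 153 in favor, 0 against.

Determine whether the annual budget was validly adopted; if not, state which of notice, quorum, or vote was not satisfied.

Invalid — vote requirement not satisfied.

Notice: 61 days given; 60 required. Satisfied.
Quorum: 33% of 460 = 151.80, rounded up to 152; 153 present. Satisfied.
Vote: requires three-fourths of all unit owners (460); 3/4 of 460 = 345, so 345 needed; 153 in favor. Not satisfied.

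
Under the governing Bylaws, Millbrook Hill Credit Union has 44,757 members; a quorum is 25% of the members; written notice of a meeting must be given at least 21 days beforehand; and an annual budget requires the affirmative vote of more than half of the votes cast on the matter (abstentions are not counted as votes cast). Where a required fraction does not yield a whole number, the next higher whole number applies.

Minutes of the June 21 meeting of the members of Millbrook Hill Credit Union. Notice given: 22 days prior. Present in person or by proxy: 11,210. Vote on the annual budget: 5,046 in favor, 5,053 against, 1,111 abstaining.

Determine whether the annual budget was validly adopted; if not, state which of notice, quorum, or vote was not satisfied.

Invalid — vote requirement not satisfied.

Notice: 22 days given; 21 required. Satisfied.
Quorum: 25% of 44,757 = 11,189.25, rounded up to 11,190; 11,210 present. Satisfied.
Vote: requires a majority of the votes cast (11,210 − 1,111 abstaining = 10,099); a majority of 10099 is 5050, so 5,050 needed; 5,046 in favor. Not satisfied.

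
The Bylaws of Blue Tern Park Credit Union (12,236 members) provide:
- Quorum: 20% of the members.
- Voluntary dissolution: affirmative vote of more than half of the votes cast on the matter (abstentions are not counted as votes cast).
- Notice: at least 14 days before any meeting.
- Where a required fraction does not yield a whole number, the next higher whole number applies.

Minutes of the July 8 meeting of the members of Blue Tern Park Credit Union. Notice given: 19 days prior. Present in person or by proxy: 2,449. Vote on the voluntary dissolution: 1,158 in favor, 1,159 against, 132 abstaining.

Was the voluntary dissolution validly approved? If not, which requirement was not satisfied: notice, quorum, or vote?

Notice: 19 days given; 14 required. Satisfied.
Quorum: 20% of 12,236 = 2,447.20, rounded up to 2,448; 2,449 present. Satisfied.
Vote: requires a majority of the votes cast (2,449 − 132 abstaining = 2,317); a majority of 2317 is 1159, so 1,159 needed; 1,158 in favor. Not satisfied.

Invalid — vote requirement not satisfied.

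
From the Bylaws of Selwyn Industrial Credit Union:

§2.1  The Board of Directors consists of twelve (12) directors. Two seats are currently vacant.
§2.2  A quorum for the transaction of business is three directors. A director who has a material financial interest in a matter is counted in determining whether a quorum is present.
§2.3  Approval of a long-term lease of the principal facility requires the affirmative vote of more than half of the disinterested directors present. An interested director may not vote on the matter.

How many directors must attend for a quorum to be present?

3

The quorum is fixed at 3.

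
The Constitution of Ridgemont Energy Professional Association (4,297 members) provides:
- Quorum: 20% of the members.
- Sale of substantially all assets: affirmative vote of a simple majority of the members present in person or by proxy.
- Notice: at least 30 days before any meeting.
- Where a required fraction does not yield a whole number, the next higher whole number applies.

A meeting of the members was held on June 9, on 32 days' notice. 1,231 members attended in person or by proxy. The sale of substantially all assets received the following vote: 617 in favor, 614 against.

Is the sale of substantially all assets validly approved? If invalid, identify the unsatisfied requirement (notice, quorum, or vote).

Notice: 32 days given; 30 required. Satisfied.
Quorum: 20% of 4,297 = 859.40, rounded up to 860; 1,231 present. Satisfied.
Vote: requires a majority of those present (1,231); a majority of 1231 is 616, so 616 needed; 617 in favor. Satisfied.

Valid — all requirements satisfied.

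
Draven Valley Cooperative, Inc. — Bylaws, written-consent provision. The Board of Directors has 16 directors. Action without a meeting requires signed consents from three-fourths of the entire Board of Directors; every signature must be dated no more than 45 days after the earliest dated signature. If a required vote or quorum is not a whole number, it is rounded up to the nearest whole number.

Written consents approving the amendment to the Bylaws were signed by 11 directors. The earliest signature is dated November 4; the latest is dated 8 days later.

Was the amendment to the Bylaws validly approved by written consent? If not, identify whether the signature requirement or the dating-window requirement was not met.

Not effective — insufficient signatures.

Signatures required: three-fourths of 16 — 3/4 of 16 = 12, so 12 needed; 11 signed. Insufficient.
Dating window: the latest signature is 8 days after the earliest; the limit is 45 days. Within the window.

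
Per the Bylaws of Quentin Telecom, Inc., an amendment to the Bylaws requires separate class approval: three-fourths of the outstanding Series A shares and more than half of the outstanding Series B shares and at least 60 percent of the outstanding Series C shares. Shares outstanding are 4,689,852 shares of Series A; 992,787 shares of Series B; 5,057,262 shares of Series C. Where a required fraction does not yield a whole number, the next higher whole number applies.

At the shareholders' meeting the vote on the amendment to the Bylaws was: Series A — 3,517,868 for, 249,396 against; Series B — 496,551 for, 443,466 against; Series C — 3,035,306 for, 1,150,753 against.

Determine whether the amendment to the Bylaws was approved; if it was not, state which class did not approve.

Series A: 3/4 of 4689852 = 3517389; 3,517,389 required, 3,517,868 in favor — approved.
Series B: a majority of 992787 is 496394; 496,394 required, 496,551 in favor — approved.
Series C: 3/5 of 5057262 = 3034357.20, rounded up to 3034358; 3,034,358 required, 3,035,306 in favor — approved.

Approved — every class gave the required vote.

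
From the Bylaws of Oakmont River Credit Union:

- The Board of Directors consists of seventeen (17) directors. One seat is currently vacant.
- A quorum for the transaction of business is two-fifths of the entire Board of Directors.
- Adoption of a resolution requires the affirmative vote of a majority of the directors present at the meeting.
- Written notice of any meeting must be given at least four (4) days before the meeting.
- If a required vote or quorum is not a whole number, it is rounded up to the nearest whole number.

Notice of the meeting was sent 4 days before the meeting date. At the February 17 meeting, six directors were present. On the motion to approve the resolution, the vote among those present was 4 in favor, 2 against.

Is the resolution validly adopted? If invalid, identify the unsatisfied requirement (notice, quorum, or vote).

Invalid — quorum requirement not satisfied.

Notice: 4 days given; 4 required (4 ≥ 4). Satisfied.
Quorum: 6 present; quorum is 7. Not satisfied.
Vote: the resolution requires a majority of the directors present (6). A majority of 6 is 4, so 4 affirmative votes are needed; 4 voted in favor. Satisfied. (Moot — without a quorum no business can be validly transacted.)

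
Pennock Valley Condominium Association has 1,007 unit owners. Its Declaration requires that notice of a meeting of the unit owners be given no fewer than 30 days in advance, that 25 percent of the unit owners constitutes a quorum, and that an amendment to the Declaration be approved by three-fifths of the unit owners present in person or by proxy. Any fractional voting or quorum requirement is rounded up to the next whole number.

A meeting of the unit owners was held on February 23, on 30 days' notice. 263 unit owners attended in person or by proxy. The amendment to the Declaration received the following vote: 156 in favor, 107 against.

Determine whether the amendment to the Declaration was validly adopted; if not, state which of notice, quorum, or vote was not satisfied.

Notice: 30 days given; 30 required. Satisfied.
Quorum: 25% of 1,007 = 251.75, rounded up to 252; 263 present. Satisfied.
Vote: requires three-fifths of those present (263); 3/5 of 263 = 157.80, rounded up to 158, so 158 needed; 156 in favor. Not satisfied.

Invalid — vote requirement not satisfied.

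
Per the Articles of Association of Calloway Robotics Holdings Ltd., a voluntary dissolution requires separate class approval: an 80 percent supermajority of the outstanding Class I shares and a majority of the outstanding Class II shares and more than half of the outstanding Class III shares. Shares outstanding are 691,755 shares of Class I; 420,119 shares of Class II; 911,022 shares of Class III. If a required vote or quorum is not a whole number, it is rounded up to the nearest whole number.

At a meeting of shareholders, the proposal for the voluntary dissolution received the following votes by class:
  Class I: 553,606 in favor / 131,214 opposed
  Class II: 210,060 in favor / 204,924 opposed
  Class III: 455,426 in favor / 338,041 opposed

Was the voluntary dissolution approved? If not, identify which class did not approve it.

Not approved — the Class III shares did not give the required vote.

Class I: 4/5 of 691755 = 553404; 553,404 required, 553,606 in favor — approved.
Class II: a majority of 420119 is 210060; 210,060 required, 210,060 in favor — approved.
Class III: a majority of 911022 is 455512; 455,512 required, 455,426 in favor — not approved.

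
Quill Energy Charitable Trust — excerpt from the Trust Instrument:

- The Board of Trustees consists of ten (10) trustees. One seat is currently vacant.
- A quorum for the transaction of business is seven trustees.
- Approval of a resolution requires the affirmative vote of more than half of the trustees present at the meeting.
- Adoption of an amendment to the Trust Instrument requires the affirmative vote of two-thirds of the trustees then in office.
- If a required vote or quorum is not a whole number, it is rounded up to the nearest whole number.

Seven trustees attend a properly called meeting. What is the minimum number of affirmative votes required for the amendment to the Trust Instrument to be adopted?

The amendment to the Trust Instrument requires two-thirds of the trustees then in office (9).
2/3 of 9 = 6.

6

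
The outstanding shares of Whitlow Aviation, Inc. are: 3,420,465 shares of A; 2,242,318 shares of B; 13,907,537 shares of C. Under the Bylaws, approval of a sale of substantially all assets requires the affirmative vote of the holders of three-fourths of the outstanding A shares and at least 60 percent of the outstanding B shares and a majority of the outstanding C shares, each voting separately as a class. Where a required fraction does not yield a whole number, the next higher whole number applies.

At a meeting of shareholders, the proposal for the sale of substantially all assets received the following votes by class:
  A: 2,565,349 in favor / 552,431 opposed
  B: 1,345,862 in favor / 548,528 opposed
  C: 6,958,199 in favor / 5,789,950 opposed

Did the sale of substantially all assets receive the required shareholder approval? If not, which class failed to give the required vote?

Approved — every class gave the required vote.

A: 3/4 of 3420465 = 2565348.75, rounded up to 2565349; 2,565,349 required, 2,565,349 in favor — approved.
B: 3/5 of 2242318 = 1345390.80, rounded up to 1345391; 1,345,391 required, 1,345,862 in favor — approved.
C: a majority of 13907537 is 6953769; 6,953,769 required, 6,958,199 in favor — approved.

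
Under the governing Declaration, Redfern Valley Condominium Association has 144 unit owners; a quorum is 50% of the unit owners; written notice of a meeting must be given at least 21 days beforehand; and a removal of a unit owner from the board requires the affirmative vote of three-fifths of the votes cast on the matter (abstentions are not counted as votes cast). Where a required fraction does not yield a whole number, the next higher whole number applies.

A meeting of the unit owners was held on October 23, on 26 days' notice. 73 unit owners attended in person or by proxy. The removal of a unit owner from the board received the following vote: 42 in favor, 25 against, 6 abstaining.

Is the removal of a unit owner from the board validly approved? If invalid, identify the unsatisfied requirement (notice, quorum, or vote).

Notice: 26 days given; 21 required. Satisfied.
Quorum: 50% of 144 = 72; 73 present. Satisfied.
Vote: requires three-fifths of the votes cast (73 − 6 abstaining = 67); 3/5 of 67 = 40.20, rounded up to 41, so 41 needed; 42 in favor. Satisfied.

Valid — all requirements satisfied.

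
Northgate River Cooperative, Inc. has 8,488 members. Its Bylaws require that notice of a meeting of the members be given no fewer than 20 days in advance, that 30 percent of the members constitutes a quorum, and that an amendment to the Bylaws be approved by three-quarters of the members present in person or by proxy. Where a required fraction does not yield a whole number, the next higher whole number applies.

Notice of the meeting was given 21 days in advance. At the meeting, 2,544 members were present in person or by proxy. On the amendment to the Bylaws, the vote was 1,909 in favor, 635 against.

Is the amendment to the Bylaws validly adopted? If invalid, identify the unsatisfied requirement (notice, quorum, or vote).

Invalid — quorum requirement not satisfied.

Notice: 21 days given; 20 required. Satisfied.
Quorum: 30% of 8,488 = 2,546.40, rounded up to 2,547; 2,544 present. Not satisfied.
Vote: requires three-fourths of those present (2,544); 3/4 of 2544 = 1908, so 1,908 needed; 1,909 in favor. Satisfied.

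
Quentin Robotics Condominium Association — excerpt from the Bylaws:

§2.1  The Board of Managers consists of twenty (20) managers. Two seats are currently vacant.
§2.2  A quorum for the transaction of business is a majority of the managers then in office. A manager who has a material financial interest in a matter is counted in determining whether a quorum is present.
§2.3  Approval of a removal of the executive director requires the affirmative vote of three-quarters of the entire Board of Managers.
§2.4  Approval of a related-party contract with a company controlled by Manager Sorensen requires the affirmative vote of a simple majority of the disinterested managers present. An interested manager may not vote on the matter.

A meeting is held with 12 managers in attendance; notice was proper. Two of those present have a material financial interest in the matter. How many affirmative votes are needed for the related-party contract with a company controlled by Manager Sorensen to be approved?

The related-party contract with a company controlled by Manager Sorensen requires a majority of the disinterested managers present (12 − 2 = 10).
A majority of 10 is 6.

6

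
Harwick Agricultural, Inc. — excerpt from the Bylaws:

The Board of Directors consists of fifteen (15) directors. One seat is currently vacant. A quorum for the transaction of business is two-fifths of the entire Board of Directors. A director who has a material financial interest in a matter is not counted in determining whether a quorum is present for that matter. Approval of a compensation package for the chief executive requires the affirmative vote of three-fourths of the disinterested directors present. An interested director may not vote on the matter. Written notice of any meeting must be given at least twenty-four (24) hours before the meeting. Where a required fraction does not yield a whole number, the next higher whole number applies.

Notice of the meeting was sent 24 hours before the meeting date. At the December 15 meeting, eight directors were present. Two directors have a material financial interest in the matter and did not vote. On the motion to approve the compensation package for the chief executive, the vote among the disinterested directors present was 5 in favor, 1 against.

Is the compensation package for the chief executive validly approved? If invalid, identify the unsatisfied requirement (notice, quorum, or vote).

Valid — all requirements satisfied.

Notice: 24 hours given; 24 required (24 ≥ 24). Satisfied.
Quorum: 8 present, but the 2 interested directors do not count, leaving 6. Quorum is 6. Satisfied.
Vote: the compensation package for the chief executive requires three-fourths of the disinterested directors present (8 − 2 = 6). 3/4 of 6 = 4.50, rounded up to 5, so 5 affirmative votes are needed; 5 voted in favor. Satisfied.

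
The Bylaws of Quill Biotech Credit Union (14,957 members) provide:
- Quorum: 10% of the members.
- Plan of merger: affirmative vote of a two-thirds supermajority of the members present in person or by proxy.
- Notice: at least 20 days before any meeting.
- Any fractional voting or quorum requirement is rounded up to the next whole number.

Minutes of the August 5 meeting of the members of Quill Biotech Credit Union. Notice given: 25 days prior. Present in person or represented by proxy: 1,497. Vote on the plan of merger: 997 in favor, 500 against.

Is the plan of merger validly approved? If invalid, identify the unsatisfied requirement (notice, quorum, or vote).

Notice: 25 days given; 20 required. Satisfied.
Quorum: 10% of 14,957 = 1,495.70, rounded up to 1,496; 1,497 present. Satisfied.
Vote: requires two-thirds of those present (1,497); 2/3 of 1497 = 998, so 998 needed; 997 in favor. Not satisfied.

Invalid — vote requirement not satisfied.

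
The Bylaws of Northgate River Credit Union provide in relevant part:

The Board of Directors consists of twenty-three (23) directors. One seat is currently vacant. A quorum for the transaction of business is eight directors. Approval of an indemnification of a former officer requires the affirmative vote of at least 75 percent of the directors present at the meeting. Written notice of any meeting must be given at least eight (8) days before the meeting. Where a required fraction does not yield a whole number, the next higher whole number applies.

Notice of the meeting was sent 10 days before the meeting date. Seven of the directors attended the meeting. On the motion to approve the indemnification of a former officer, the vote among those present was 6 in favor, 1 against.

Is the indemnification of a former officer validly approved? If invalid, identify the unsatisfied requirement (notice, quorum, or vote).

Notice: 10 days given; 8 required (10 ≥ 8). Satisfied.
Quorum: 7 present; quorum is 8. Not satisfied.
Vote: the indemnification of a former officer requires three-fourths of the directors present (7). 3/4 of 7 = 5.25, rounded up to 6, so 6 affirmative votes are needed; 6 voted in favor. Satisfied. (Moot — without a quorum no business can be validly transacted.)

Invalid — quorum requirement not satisfied.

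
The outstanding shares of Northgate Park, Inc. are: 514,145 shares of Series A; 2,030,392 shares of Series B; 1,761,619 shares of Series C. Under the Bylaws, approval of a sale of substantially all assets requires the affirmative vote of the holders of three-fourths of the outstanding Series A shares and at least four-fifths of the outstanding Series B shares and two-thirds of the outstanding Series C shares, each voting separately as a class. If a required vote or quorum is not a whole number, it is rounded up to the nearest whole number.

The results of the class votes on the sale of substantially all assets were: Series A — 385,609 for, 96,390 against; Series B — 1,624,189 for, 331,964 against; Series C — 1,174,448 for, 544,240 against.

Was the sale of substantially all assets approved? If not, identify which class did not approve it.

Series A: 3/4 of 514145 = 385608.75, rounded up to 385609; 385,609 required, 385,609 in favor — approved.
Series B: 4/5 of 2030392 = 1624313.60, rounded up to 1624314; 1,624,314 required, 1,624,189 in favor — not approved.
Series C: 2/3 of 1761619 = 1174412.67, rounded up to 1174413; 1,174,413 required, 1,174,448 in favor — approved.

Not approved — the Series B shares did not give the required vote.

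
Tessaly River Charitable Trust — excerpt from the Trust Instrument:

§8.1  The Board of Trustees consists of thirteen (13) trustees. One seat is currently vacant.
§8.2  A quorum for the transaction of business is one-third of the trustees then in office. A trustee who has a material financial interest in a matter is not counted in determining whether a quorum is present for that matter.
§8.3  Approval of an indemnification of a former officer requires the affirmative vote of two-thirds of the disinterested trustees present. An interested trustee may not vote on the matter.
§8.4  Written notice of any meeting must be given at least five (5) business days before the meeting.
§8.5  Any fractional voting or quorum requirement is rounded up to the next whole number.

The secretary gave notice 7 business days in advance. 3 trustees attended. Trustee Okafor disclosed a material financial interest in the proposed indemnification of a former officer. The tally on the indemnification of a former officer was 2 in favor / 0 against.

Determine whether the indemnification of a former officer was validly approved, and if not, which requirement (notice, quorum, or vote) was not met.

Invalid — quorum requirement not satisfied.

Notice: 7 business days given; 5 required (7 ≥ 5). Satisfied.
Quorum: 3 present, but the 1 interested trustee does not count, leaving 2. Quorum is 4. Not satisfied.
Vote: the indemnification of a former officer requires two-thirds of the disinterested trustees present (3 − 1 = 2). 2/3 of 2 = 1.33, rounded up to 2, so 2 affirmative votes are needed; 2 voted in favor. Satisfied. (Moot — without a quorum no business can be validly transacted.)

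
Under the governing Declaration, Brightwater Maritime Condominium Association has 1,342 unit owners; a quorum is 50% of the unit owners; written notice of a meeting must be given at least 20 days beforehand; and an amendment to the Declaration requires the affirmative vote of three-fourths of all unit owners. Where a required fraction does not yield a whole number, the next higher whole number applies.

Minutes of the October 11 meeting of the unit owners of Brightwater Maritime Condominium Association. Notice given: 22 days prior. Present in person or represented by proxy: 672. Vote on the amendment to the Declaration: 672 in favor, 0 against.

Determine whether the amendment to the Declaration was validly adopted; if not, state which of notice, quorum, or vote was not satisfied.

Invalid — vote requirement not satisfied.

Notice: 22 days given; 20 required. Satisfied.
Quorum: 50% of 1,342 = 671; 672 present. Satisfied.
Vote: requires three-fourths of all unit owners (1,342); 3/4 of 1342 = 1006.50, rounded up to 1007, so 1,007 needed; 672 in favor. Not satisfied.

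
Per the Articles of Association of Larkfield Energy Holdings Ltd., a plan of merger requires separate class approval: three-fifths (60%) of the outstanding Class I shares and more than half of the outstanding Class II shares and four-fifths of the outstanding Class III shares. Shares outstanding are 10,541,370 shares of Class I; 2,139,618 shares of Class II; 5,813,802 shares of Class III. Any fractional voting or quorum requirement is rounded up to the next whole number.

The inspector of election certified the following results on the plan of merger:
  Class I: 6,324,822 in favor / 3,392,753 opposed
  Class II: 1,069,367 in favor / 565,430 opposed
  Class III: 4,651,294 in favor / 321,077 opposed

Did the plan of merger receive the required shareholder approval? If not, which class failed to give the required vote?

Class I: 3/5 of 10541370 = 6324822; 6,324,822 required, 6,324,822 in favor — approved.
Class II: a majority of 2139618 is 1069810; 1,069,810 required, 1,069,367 in favor — not approved.
Class III: 4/5 of 5813802 = 4651041.60, rounded up to 4651042; 4,651,042 required, 4,651,294 in favor — approved.

Not approved — the Class II shares did not give the required vote.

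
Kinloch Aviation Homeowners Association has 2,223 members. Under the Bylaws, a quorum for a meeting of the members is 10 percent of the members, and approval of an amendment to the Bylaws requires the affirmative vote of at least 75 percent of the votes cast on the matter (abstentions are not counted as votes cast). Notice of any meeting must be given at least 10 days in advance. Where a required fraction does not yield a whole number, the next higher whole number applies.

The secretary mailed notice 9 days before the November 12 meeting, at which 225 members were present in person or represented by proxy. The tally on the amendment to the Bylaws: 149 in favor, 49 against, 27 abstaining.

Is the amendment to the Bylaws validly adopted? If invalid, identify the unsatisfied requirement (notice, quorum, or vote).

Invalid — notice requirement not satisfied.

Notice: 9 days given; 10 required. Not satisfied.
Quorum: 10% of 2,223 = 222.30, rounded up to 223; 225 present. Satisfied.
Vote: requires three-fourths of the votes cast (225 − 27 abstaining = 198); 3/4 of 198 = 148.50, rounded up to 149, so 149 needed; 149 in favor. Satisfied.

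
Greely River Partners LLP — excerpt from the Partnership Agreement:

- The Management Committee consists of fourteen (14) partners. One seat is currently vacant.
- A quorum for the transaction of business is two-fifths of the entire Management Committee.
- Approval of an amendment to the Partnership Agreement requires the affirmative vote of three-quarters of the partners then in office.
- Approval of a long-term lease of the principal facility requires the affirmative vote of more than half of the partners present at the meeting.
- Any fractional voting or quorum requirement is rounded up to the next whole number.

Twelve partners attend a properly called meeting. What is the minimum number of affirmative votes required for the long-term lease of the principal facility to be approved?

The long-term lease of the principal facility requires a majority of the partners present (12).
A majority of 12 is 7.

7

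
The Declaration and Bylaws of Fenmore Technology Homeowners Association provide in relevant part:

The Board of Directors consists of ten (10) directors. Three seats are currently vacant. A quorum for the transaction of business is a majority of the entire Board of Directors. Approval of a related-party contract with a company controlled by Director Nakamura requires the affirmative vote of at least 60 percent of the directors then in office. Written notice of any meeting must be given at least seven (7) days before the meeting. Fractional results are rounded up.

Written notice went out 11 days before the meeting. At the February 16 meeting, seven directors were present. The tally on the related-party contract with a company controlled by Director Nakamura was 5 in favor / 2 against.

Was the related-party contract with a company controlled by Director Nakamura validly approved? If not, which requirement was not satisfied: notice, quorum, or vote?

Notice: 11 days given; 7 required (11 ≥ 7). Satisfied.
Quorum: 7 present; quorum is 6. Satisfied.
Vote: the related-party contract with a company controlled by Director Nakamura requires three-fifths of the directors then in office (7). 3/5 of 7 = 4.20, rounded up to 5, so 5 affirmative votes are needed; 5 voted in favor. Satisfied.

Valid — all requirements satisfied.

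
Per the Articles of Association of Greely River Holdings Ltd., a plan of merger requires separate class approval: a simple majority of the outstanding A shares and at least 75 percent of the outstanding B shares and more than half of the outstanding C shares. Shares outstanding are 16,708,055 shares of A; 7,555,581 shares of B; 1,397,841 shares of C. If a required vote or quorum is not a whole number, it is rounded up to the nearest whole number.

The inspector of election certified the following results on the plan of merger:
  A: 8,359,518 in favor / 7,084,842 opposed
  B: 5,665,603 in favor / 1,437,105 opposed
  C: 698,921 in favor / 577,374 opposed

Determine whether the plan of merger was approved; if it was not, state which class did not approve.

A: a majority of 16708055 is 8354028; 8,354,028 required, 8,359,518 in favor — approved.
B: 3/4 of 7555581 = 5666685.75, rounded up to 5666686; 5,666,686 required, 5,665,603 in favor — not approved.
C: a majority of 1397841 is 698921; 698,921 required, 698,921 in favor — approved.

Not approved — the B shares did not give the required vote.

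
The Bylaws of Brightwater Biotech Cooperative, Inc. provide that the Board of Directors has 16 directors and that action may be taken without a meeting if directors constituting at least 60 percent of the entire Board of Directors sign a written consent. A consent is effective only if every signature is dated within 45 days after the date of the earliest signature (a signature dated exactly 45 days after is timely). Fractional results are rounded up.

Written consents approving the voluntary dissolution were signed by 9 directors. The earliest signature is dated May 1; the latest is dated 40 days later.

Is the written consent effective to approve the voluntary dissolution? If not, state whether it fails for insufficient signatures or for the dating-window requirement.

Signatures required: at least 60 percent of 16 — 3/5 of 16 = 9.60, rounded up to 10, so 10 needed; 9 signed. Insufficient.
Dating window: the latest signature is 40 days after the earliest; the limit is 45 days. Within the window.

Not effective — insufficient signatures.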